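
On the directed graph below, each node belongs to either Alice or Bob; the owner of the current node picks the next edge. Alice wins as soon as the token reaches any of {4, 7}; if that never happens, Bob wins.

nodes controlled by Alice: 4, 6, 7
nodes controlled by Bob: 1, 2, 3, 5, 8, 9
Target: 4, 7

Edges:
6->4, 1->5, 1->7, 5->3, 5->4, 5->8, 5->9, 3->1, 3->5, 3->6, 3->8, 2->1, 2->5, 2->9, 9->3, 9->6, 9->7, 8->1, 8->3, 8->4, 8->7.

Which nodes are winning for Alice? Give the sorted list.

A0 = {4, 7}
A1: add {6} — 6 (Alice) has 6→4.
A2 = A1; e.g. 1 (Bob) can still go to 5. Fixed point.
Alice's winning region = {4, 6, 7}.

4, 6, 7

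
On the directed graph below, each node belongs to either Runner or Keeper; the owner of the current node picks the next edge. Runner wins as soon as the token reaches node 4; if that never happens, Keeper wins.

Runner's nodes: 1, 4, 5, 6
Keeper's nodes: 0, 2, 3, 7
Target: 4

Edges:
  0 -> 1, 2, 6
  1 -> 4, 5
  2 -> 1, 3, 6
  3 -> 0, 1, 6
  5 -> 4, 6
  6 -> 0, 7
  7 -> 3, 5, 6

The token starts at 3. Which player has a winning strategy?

Keeper

A0 = {4}
A1: add {1, 5} — 1 (Runner) has 1→4; 5 (Runner) has 5→4.
A2 = A1; e.g. 0 (Keeper) can still go to 2. Fixed point.
3 never enters the attractor, so Keeper can avoid the target forever.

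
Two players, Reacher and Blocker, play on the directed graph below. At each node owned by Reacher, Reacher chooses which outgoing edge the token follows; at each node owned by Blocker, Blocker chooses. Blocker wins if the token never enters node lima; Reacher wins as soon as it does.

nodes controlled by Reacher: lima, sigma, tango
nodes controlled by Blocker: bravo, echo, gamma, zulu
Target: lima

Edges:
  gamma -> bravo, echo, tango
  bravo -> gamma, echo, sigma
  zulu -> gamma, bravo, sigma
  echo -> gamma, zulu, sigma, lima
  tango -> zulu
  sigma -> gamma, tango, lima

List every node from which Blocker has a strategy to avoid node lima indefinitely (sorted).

bravo, echo, gamma, tango, zulu

A0 = {lima}
A1: add {sigma} — sigma (Reacher) has sigma→lima.
A2 = A1; e.g. gamma (Blocker) can still go to bravo. Fixed point.
Reacher's attractor = {lima, sigma}; Blocker avoids the target exactly from the complement.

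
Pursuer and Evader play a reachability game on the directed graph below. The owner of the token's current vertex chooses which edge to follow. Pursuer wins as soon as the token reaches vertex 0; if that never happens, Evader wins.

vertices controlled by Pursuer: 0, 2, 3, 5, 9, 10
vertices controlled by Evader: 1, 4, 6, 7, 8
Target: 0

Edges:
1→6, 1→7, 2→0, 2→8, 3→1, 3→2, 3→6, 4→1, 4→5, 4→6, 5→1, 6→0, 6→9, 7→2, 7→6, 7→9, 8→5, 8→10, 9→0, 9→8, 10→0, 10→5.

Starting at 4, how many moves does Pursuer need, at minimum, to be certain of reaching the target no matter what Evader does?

A0 = {0}
A1: add {2, 9, 10} — 2 (Pursuer) has 2→0; 9 (Pursuer) has 9→0; 10 (Pursuer) has 10→0.
A2: add {3, 6} — 3 (Pursuer) has 3→2; 6 (Evader): all of {0, 9} already in.
A3: add {7} — 7 (Evader): all of {2, 6, 9} already in.
A4: add {1} — 1 (Evader): all of {6, 7} already in.
A5: add {5} — 5 (Pursuer) has 5→1.
A6: add {4, 8} — 4 (Evader): all of {1, 5, 6} already in; 8 (Evader): all of {5, 10} already in.
A6 = all vertices. Fixed point.
4 enters the attractor at level 6, so Pursuer can force the target in 6 moves from there.

6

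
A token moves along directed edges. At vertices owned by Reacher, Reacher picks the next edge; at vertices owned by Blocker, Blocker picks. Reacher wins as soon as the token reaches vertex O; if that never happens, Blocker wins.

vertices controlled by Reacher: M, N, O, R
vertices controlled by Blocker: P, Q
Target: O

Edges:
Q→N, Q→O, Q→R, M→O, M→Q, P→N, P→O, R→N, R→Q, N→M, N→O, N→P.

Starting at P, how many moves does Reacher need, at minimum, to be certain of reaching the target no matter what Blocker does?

2

A0 = {O}
A1: add {M, N} — M (Reacher) has M→O; N (Reacher) has N→O.
A2: add {P, R} — P (Blocker): all of {N, O} already in; R (Reacher) has R→N.
P enters the attractor at level 2, so Reacher can force the target in 2 moves from there.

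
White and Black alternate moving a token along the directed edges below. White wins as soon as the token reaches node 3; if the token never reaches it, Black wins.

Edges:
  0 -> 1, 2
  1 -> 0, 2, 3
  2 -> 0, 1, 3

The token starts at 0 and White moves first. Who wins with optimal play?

Black

Track states (vertex, player-to-move).
A0 = {(3,White), (3,Black)}
A1: add {(1,White), (2,White)}.
A2: add {(0,Black)}.
A3 = A2; e.g. (0,White) stays out. (0,White) never enters ⇒ Black avoids the target.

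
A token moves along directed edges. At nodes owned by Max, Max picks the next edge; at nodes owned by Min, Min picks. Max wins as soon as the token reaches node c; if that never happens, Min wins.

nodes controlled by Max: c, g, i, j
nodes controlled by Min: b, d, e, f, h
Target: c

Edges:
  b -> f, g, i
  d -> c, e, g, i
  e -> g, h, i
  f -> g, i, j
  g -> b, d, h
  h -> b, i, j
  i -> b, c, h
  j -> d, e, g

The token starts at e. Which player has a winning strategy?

Min

A0 = {c}
A1: add {i} — i (Max) has i→c.
A2 = A1; e.g. b (Min) can still go to f. Fixed point.
e never enters the attractor, so Min can avoid the target forever.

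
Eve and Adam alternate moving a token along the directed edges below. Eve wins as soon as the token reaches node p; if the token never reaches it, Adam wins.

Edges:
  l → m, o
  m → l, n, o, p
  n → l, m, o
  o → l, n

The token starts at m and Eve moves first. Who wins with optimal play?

Track states (vertex, player-to-move).
A0 = {(p,Eve), (p,Adam)}
A1: add {(m,Eve)}.
(m,Eve) ∈ A1 ⇒ Eve forces the target.

Eve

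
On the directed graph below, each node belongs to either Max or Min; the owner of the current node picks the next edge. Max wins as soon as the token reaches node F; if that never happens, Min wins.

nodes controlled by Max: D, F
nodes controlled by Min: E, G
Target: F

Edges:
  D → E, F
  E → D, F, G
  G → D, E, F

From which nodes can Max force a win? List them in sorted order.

D, F

A0 = {F}
A1: add {D} — D (Max) has D→F.
A2 = A1; e.g. E (Min) can still go to G. Fixed point.
Max's winning region = {D, F}.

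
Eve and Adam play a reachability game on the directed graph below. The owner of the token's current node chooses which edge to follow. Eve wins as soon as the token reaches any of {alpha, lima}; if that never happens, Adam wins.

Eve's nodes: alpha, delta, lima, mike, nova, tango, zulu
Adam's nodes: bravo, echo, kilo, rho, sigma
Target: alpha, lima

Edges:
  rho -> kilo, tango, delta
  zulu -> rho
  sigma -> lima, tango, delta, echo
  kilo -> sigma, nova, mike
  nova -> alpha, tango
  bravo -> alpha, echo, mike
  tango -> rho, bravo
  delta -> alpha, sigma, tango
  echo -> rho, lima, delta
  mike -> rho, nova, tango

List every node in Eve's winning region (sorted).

A0 = {alpha, lima}
A1: add {delta, nova} — nova (Eve) has nova→alpha; delta (Eve) has delta→alpha.
A2: add {mike} — mike (Eve) has mike→nova.
A3 = A2; e.g. rho (Adam) can still go to kilo. Fixed point.
Eve's winning region = {alpha, delta, lima, mike, nova}.

alpha, delta, lima, mike, nova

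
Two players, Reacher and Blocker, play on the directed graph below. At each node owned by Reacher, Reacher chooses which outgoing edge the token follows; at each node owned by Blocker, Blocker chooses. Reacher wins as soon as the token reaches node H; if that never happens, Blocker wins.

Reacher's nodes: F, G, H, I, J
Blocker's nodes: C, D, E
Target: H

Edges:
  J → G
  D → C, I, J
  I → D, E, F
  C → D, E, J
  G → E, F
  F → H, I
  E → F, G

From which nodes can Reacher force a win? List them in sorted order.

E, F, G, H, I, J

A0 = {H}
A1: add {F} — F (Reacher) has F→H.
A2: add {G, I} — G (Reacher) has G→F; I (Reacher) has I→F.
A3: add {E, J} — E (Blocker): all of {F, G} already in; J (Reacher) has J→G.
A4 = A3; e.g. C (Blocker) can still go to D. Fixed point.
Reacher's winning region = {E, F, G, H, I, J}.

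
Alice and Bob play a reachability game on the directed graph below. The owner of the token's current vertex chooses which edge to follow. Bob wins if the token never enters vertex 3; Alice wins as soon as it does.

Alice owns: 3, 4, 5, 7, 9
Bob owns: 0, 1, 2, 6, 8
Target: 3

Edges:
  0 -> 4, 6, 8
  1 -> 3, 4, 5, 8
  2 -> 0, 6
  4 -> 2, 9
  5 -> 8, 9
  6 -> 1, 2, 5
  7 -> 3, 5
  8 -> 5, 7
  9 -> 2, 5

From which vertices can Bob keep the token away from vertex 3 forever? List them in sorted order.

0, 1, 2, 4, 5, 6, 8, 9

A0 = {3}
A1: add {7} — 7 (Alice) has 7→3.
A2 = A1; e.g. 0 (Bob) can still go to 4. Fixed point.
Alice's attractor = {3, 7}; Bob avoids the target exactly from the complement.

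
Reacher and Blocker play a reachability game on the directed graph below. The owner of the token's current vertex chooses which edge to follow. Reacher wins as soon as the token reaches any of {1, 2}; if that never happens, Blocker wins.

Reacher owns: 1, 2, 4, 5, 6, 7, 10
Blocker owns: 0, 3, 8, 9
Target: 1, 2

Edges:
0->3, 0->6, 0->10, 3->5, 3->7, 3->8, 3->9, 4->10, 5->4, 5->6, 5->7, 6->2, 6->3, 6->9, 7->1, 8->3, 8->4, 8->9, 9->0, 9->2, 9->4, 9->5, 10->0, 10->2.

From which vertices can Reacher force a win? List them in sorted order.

A0 = {1, 2}
A1: add {6, 7, 10} — 6 (Reacher) has 6→2; 7 (Reacher) has 7→1; 10 (Reacher) has 10→2.
A2: add {4, 5} — 4 (Reacher) has 4→10; 5 (Reacher) has 5→6.
A3 = A2; e.g. 0 (Blocker) can still go to 3. Fixed point.
Reacher's winning region = {1, 2, 4, 5, 6, 7, 10}.

1, 2, 4, 5, 6, 7, 10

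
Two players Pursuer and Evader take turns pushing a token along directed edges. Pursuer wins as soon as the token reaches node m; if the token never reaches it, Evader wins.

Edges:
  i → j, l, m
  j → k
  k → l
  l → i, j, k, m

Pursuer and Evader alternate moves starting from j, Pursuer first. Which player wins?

Track states (vertex, player-to-move).
A0 = {(m,Pursuer), (m,Evader)}
A1: add {(i,Pursuer), (l,Pursuer)}.
A2: add {(k,Evader)}.
A3: add {(j,Pursuer)}.
(j,Pursuer) ∈ A3 ⇒ Pursuer forces the target.

Pursuer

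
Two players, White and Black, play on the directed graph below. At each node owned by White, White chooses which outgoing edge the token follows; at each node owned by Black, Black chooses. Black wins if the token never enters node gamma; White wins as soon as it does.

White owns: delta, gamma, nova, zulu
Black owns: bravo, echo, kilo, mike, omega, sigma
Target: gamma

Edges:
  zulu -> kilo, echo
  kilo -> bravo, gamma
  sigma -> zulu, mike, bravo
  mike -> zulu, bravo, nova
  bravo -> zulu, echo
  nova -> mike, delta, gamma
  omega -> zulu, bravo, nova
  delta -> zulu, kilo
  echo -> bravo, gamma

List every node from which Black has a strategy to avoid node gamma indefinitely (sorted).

bravo, delta, echo, kilo, mike, omega, sigma, zulu

A0 = {gamma}
A1: add {nova} — nova (White) has nova→gamma.
A2 = A1; e.g. zulu (White) has no edge into A1. Fixed point.
White's attractor = {gamma, nova}; Black avoids the target exactly from the complement.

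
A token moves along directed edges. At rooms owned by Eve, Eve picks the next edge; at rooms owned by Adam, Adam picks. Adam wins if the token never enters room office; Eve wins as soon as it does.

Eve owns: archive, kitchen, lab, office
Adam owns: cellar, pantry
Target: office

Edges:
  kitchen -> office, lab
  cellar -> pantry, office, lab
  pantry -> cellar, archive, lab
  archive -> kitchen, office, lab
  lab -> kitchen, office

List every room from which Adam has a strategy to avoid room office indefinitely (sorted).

A0 = {office}
A1: add {archive, kitchen, lab} — kitchen (Eve) has kitchen→office; archive (Eve) has archive→office; lab (Eve) has lab→office.
A2 = A1; e.g. cellar (Adam) can still go to pantry. Fixed point.
Eve's attractor = {archive, kitchen, lab, office}; Adam avoids the target exactly from the complement.

cellar, pantry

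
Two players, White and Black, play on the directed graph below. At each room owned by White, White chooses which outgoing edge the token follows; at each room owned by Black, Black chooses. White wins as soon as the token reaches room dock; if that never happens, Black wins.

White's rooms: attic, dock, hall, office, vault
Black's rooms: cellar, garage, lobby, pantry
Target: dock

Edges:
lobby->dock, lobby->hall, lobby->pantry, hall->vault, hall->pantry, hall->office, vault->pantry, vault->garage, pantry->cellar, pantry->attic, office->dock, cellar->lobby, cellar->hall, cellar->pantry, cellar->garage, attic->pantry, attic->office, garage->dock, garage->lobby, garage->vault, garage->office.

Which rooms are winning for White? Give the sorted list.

A0 = {dock}
A1: add {office} — office (White) has office→dock.
A2: add {attic, hall} — hall (White) has hall→office; attic (White) has attic→office.
A3 = A2; e.g. lobby (Black) can still go to pantry. Fixed point.
White's winning region = {attic, dock, hall, office}.

attic, dock, hall, office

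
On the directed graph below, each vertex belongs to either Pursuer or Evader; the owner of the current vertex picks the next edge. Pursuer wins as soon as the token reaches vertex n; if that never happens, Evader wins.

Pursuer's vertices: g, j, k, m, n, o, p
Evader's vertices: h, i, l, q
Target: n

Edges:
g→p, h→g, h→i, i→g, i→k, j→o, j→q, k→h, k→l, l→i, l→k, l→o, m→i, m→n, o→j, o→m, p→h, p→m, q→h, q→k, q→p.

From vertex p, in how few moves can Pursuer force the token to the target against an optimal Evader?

A0 = {n}
A1: add {m} — m (Pursuer) has m→n.
A2: add {o, p} — o (Pursuer) has o→m; p (Pursuer) has p→m.
p enters the attractor at level 2, so Pursuer can force the target in 2 moves from there.

2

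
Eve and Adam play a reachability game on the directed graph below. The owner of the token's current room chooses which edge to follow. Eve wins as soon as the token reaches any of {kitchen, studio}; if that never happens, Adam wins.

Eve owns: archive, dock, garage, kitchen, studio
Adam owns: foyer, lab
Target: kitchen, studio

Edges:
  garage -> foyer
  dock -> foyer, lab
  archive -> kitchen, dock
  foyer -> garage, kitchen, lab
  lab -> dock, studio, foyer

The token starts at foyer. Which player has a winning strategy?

Adam

A0 = {kitchen, studio}
A1: add {archive} — archive (Eve) has archive→kitchen.
A2 = A1; e.g. garage (Eve) has no edge into A1. Fixed point.
foyer never enters the attractor, so Adam can avoid the target forever.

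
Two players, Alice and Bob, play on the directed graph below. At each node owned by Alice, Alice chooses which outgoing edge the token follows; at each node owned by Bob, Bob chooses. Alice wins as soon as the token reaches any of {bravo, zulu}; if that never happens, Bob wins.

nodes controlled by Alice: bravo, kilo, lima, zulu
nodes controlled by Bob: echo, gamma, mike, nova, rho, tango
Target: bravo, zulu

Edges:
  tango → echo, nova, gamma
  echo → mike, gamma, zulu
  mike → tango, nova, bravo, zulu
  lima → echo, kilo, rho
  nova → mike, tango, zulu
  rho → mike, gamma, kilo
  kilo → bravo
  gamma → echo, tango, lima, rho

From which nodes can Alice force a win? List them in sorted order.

A0 = {bravo, zulu}
A1: add {kilo} — kilo (Alice) has kilo→bravo.
A2: add {lima} — lima (Alice) has lima→kilo.
A3 = A2; e.g. echo (Bob) can still go to mike. Fixed point.
Alice's winning region = {bravo, kilo, lima, zulu}.

bravo, kilo, lima, zulu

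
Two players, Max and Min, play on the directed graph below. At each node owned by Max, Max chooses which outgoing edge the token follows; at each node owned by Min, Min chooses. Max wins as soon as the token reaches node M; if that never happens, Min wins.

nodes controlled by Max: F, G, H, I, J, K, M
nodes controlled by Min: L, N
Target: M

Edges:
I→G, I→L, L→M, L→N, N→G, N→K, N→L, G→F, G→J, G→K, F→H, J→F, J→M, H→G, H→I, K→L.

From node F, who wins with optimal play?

Max

A0 = {M}
A1: add {J} — J (Max) has J→M.
A2: add {G} — G (Max) has G→J.
A3: add {H, I} — H (Max) has H→G; I (Max) has I→G.
A4: add {F} — F (Max) has F→H.
A5 = A4; e.g. K (Max) has no edge into A4. Fixed point.
F ∈ A4, so Max can force the target.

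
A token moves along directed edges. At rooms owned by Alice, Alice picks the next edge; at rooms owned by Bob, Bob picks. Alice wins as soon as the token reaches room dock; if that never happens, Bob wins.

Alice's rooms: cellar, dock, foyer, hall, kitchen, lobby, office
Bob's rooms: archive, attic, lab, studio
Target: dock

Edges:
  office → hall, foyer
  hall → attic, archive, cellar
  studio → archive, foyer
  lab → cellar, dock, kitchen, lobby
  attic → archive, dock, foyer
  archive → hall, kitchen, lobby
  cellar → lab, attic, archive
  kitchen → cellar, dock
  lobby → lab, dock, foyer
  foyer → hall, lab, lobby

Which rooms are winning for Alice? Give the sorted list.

dock, foyer, kitchen, lobby, office

A0 = {dock}
A1: add {kitchen, lobby} — kitchen (Alice) has kitchen→dock; lobby (Alice) has lobby→dock.
A2: add {foyer} — foyer (Alice) has foyer→lobby.
A3: add {office} — office (Alice) has office→foyer.
A4 = A3; e.g. hall (Alice) has no edge into A3. Fixed point.
Alice's winning region = {dock, foyer, kitchen, lobby, office}.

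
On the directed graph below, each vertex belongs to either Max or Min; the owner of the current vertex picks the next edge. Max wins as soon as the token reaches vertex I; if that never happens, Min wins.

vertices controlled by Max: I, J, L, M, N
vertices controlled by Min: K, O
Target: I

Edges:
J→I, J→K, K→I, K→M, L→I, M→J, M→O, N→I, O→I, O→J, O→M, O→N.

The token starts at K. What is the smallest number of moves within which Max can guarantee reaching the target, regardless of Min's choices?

3

A0 = {I}
A1: add {J, L, N} — J (Max) has J→I; L (Max) has L→I; N (Max) has N→I.
A2: add {M} — M (Max) has M→J.
A3: add {K, O} — K (Min): all of {I, M} already in; O (Min): all of {I, J, M, N} already in.
A3 = all vertices. Fixed point.
K enters the attractor at level 3, so Max can force the target in 3 moves from there.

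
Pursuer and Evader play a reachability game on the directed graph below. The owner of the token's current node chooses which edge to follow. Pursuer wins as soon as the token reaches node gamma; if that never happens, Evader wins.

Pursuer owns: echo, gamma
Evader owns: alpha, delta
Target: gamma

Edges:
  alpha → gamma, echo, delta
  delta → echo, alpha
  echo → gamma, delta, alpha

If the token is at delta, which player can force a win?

Evader

A0 = {gamma}
A1: add {echo} — echo (Pursuer) has echo→gamma.
A2 = A1; e.g. delta (Evader) can still go to alpha. Fixed point.
delta never enters the attractor, so Evader can avoid the target forever.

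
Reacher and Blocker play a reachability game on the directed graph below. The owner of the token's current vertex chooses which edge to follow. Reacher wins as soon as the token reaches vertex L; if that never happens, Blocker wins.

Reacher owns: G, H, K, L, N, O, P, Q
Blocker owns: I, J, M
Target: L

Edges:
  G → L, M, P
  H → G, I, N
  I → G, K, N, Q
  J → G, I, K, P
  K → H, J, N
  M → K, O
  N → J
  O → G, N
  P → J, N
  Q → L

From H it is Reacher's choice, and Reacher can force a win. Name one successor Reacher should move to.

A0 = {L}
A1: add {G, Q} — G (Reacher) has G→L; Q (Reacher) has Q→L.
A2: add {H, O} — H (Reacher) has H→G; O (Reacher) has O→G.
A3: add {K} — K (Reacher) has K→H.
A4: add {M} — M (Blocker): all of {K, O} already in.
A5 = A4; e.g. I (Blocker) can still go to N. Fixed point.
From H, successor G is in the attractor (rank 1); the other successors I, N are not.

G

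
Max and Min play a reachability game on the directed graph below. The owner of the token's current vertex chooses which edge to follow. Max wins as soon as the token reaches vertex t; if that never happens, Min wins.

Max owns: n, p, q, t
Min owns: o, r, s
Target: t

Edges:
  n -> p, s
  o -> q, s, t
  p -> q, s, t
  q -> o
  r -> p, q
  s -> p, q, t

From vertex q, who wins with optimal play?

Min

A0 = {t}
A1: add {p} — p (Max) has p→t.
A2: add {n} — n (Max) has n→p.
A3 = A2; e.g. o (Min) can still go to q. Fixed point.
q never enters the attractor, so Min can avoid the target forever.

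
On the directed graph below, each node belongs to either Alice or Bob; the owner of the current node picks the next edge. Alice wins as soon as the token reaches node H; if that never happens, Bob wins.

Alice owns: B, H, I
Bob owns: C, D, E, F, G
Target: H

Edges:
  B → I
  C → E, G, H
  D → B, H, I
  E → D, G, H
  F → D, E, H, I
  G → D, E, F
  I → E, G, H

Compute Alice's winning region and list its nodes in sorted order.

A0 = {H}
A1: add {I} — I (Alice) has I→H.
A2: add {B} — B (Alice) has B→I.
A3: add {D} — D (Bob): all of {B, H, I} already in.
A4 = A3; e.g. C (Bob) can still go to E. Fixed point.
Alice's winning region = {B, D, H, I}.

B, D, H, I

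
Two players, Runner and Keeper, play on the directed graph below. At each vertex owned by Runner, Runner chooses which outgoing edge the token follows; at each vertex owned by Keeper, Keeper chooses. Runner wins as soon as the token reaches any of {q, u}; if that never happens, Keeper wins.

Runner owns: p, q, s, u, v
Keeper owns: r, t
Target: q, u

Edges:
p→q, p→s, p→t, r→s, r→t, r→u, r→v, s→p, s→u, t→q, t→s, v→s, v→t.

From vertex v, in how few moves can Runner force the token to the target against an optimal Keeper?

A0 = {q, u}
A1: add {p, s} — p (Runner) has p→q; s (Runner) has s→u.
A2: add {t, v} — t (Keeper): all of {q, s} already in; v (Runner) has v→s.
v enters the attractor at level 2, so Runner can force the target in 2 moves from there.

2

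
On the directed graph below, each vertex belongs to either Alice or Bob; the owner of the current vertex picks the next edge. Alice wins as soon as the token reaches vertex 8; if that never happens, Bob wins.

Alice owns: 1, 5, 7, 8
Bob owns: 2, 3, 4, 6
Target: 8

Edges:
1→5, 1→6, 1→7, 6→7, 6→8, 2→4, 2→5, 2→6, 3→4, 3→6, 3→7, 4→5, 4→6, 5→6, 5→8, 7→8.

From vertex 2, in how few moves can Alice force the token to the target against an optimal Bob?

4

A0 = {8}
A1: add {5, 7} — 5 (Alice) has 5→8; 7 (Alice) has 7→8.
A2: add {1, 6} — 1 (Alice) has 1→5; 6 (Bob): all of {7, 8} already in.
A3: add {4} — 4 (Bob): all of {5, 6} already in.
A4: add {2, 3} — 2 (Bob): all of {4, 5, 6} already in; 3 (Bob): all of {4, 6, 7} already in.
A4 = all vertices. Fixed point.
2 enters the attractor at level 4, so Alice can force the target in 4 moves from there.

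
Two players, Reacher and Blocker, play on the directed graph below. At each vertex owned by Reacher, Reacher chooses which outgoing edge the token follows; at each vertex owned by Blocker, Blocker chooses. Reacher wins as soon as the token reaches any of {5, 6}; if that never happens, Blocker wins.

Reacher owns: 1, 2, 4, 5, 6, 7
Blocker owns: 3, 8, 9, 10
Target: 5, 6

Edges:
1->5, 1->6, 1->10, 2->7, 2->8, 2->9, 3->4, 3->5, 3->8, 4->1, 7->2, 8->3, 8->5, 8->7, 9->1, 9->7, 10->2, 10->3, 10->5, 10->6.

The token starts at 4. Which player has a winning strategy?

A0 = {5, 6}
A1: add {1} — 1 (Reacher) has 1→5.
A2: add {4} — 4 (Reacher) has 4→1.
A3 = A2; e.g. 2 (Reacher) has no edge into A2. Fixed point.
4 ∈ A2, so Reacher can force the target.

Reacher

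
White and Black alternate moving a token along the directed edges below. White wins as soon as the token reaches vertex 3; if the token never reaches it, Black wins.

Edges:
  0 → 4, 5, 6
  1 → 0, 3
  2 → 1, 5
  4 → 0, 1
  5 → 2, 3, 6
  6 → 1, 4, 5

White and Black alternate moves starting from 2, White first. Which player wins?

Black

Track states (vertex, player-to-move).
A0 = {(3,White), (3,Black)}
A1: add {(1,White), (5,White)}.
A2: add {(2,Black)}.
A3 = A2; e.g. (0,White) stays out. (2,White) never enters ⇒ Black avoids the target.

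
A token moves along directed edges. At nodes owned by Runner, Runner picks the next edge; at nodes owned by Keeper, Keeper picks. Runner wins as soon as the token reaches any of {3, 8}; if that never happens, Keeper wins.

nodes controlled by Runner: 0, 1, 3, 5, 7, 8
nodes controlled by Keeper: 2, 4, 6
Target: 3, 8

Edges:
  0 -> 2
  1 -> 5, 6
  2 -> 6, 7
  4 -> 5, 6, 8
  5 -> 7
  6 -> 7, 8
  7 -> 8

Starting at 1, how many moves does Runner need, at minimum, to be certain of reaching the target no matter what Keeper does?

A0 = {3, 8}
A1: add {7} — 7 (Runner) has 7→8.
A2: add {5, 6} — 5 (Runner) has 5→7; 6 (Keeper): all of {7, 8} already in.
A3: add {1, 2, 4} — 1 (Runner) has 1→5; 2 (Keeper): all of {6, 7} already in; 4 (Keeper): all of {5, 6, 8} already in.
1 enters the attractor at level 3, so Runner can force the target in 3 moves from there.

3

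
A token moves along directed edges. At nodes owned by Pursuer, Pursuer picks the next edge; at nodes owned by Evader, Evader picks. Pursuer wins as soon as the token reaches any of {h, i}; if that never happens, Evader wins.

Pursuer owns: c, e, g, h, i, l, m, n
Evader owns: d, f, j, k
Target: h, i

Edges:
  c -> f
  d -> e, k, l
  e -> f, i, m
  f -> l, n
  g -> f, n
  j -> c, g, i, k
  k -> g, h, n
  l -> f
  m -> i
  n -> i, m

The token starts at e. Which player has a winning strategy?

A0 = {h, i}
A1: add {e, m, n} — e (Pursuer) has e→i; m (Pursuer) has m→i; n (Pursuer) has n→i.
e ∈ A1, so Pursuer can force the target.

Pursuer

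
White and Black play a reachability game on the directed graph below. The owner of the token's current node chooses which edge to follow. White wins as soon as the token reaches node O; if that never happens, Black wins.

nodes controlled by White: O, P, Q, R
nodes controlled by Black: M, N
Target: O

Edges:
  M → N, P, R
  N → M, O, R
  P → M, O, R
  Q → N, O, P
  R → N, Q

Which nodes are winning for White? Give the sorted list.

O, P, Q, R

A0 = {O}
A1: add {P, Q} — P (White) has P→O; Q (White) has Q→O.
A2: add {R} — R (White) has R→Q.
A3 = A2; e.g. M (Black) can still go to N. Fixed point.
White's winning region = {O, P, Q, R}.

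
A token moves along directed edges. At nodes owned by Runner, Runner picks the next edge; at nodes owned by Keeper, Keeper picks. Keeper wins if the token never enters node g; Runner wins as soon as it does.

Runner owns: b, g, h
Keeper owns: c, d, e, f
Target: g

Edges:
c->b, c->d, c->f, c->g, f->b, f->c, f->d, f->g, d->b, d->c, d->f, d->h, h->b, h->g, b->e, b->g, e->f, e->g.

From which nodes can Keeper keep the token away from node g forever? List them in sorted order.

A0 = {g}
A1: add {b, h} — b (Runner) has b→g; h (Runner) has h→g.
A2 = A1; e.g. c (Keeper) can still go to d. Fixed point.
Runner's attractor = {b, g, h}; Keeper avoids the target exactly from the complement.

c, d, e, f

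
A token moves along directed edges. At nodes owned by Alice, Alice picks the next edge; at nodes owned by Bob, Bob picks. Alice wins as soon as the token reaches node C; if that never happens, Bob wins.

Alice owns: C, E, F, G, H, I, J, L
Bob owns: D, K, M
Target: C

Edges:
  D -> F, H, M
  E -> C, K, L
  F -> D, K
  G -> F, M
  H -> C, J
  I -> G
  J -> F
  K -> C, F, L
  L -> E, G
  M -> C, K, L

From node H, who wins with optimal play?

A0 = {C}
A1: add {E, H} — E (Alice) has E→C; H (Alice) has H→C.
H ∈ A1, so Alice can force the target.

Alice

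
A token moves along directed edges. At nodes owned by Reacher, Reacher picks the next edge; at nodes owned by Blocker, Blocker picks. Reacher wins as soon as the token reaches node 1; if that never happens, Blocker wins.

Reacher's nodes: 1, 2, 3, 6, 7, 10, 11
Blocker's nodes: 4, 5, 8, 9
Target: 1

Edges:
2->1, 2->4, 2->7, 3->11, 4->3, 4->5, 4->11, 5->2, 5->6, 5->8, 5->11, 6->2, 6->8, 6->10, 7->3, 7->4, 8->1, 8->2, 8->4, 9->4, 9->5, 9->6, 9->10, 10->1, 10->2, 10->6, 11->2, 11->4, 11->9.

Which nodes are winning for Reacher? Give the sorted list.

A0 = {1}
A1: add {2, 10} — 2 (Reacher) has 2→1; 10 (Reacher) has 10→1.
A2: add {6, 11} — 6 (Reacher) has 6→2; 11 (Reacher) has 11→2.
A3: add {3} — 3 (Reacher) has 3→11.
A4: add {7} — 7 (Reacher) has 7→3.
A5 = A4; e.g. 4 (Blocker) can still go to 5. Fixed point.
Reacher's winning region = {1, 2, 3, 6, 7, 10, 11}.

1, 2, 3, 6, 7, 10, 11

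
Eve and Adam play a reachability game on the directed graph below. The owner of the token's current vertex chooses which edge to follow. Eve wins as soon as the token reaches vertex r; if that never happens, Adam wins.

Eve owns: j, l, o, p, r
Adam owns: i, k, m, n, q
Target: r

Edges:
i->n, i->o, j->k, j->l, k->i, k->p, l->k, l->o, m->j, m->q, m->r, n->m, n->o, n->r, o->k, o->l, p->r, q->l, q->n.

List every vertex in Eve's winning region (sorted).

p, r

A0 = {r}
A1: add {p} — p (Eve) has p→r.
A2 = A1; e.g. i (Adam) can still go to n. Fixed point.
Eve's winning region = {p, r}.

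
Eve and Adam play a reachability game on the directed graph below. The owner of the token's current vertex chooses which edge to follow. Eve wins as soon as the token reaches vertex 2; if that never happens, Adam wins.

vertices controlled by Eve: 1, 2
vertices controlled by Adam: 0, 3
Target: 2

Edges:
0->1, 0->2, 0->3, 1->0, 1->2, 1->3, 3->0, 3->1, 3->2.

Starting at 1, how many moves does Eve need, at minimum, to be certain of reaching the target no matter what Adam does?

A0 = {2}
A1: add {1} — 1 (Eve) has 1→2.
A2 = A1; e.g. 0 (Adam) can still go to 3. Fixed point.
1 enters the attractor at level 1, so Eve can force the target in 1 move from there.

1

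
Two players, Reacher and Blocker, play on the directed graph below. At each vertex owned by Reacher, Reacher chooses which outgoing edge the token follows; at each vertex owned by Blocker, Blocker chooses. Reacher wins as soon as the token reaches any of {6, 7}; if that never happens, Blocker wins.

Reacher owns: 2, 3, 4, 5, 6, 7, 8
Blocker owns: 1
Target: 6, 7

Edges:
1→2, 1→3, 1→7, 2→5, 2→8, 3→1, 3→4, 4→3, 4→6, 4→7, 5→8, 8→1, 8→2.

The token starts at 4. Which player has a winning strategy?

Reacher

A0 = {6, 7}
A1: add {4} — 4 (Reacher) has 4→6.
4 ∈ A1, so Reacher can force the target.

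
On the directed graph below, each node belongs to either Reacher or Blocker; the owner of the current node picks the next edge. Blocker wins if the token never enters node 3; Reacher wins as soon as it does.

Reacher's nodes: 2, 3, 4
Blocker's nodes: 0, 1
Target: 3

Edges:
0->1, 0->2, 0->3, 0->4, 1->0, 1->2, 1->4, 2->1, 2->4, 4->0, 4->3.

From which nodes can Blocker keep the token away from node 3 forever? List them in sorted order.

A0 = {3}
A1: add {4} — 4 (Reacher) has 4→3.
A2: add {2} — 2 (Reacher) has 2→4.
A3 = A2; e.g. 0 (Blocker) can still go to 1. Fixed point.
Reacher's attractor = {2, 3, 4}; Blocker avoids the target exactly from the complement.

0, 1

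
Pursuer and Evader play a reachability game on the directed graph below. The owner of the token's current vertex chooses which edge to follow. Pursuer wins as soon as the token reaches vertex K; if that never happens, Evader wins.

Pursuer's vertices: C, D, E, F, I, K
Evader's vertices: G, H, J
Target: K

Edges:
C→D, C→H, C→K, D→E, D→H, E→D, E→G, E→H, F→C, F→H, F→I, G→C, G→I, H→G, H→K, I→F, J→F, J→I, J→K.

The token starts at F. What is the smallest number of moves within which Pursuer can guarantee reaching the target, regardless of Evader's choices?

2

A0 = {K}
A1: add {C} — C (Pursuer) has C→K.
A2: add {F} — F (Pursuer) has F→C.
F enters the attractor at level 2, so Pursuer can force the target in 2 moves from there.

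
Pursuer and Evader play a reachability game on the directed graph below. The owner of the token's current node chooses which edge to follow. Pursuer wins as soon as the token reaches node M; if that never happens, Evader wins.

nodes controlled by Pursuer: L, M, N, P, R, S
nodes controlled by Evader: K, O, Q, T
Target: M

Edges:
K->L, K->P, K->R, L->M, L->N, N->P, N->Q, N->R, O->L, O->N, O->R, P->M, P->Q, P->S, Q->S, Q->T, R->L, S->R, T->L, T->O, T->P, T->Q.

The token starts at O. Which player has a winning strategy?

A0 = {M}
A1: add {L, P} — L (Pursuer) has L→M; P (Pursuer) has P→M.
A2: add {N, R} — N (Pursuer) has N→P; R (Pursuer) has R→L.
A3: add {K, O, S} — K (Evader): all of {L, P, R} already in; O (Evader): all of {L, N, R} already in; S (Pursuer) has S→R.
A4 = A3; e.g. Q (Evader) can still go to T. Fixed point.
O ∈ A3, so Pursuer can force the target.

Pursuer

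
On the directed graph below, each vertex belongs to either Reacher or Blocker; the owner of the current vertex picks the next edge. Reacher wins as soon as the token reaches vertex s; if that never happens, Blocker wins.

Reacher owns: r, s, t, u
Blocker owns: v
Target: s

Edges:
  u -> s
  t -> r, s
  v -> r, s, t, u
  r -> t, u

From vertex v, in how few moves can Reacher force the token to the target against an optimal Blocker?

A0 = {s}
A1: add {t, u} — t (Reacher) has t→s; u (Reacher) has u→s.
A2: add {r} — r (Reacher) has r→t.
A3: add {v} — v (Blocker): all of {r, s, t, u} already in.
A3 = all vertices. Fixed point.
v enters the attractor at level 3, so Reacher can force the target in 3 moves from there.

3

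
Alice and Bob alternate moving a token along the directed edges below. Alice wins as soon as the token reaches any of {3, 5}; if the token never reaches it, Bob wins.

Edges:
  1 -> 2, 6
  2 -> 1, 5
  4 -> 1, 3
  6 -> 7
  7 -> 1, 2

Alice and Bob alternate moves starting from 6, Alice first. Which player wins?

Bob

Track states (vertex, player-to-move).
A0 = {(3,Alice), (3,Bob), (5,Alice), (5,Bob)}
A1: add {(2,Alice), (4,Alice)}.
A2 = A1; e.g. (1,Alice) stays out. (6,Alice) never enters ⇒ Bob avoids the target.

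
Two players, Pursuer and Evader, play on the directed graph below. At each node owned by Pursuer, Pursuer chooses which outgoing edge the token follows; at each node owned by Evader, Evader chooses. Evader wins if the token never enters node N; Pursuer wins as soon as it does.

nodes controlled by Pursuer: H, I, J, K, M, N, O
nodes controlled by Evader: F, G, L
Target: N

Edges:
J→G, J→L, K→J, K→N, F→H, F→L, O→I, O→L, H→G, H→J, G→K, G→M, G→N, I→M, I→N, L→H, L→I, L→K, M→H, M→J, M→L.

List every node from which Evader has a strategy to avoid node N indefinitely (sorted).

F, G, H, J, L, M

A0 = {N}
A1: add {I, K} — I (Pursuer) has I→N; K (Pursuer) has K→N.
A2: add {O} — O (Pursuer) has O→I.
A3 = A2; e.g. F (Evader) can still go to H. Fixed point.
Pursuer's attractor = {I, K, N, O}; Evader avoids the target exactly from the complement.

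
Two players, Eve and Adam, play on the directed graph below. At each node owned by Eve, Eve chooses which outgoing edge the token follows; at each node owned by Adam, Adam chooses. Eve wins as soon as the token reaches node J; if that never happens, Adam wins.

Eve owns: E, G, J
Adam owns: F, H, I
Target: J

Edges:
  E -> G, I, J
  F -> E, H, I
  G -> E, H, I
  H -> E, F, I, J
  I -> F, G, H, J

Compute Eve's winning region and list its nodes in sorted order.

A0 = {J}
A1: add {E} — E (Eve) has E→J.
A2: add {G} — G (Eve) has G→E.
A3 = A2; e.g. F (Adam) can still go to H. Fixed point.
Eve's winning region = {E, G, J}.

E, G, J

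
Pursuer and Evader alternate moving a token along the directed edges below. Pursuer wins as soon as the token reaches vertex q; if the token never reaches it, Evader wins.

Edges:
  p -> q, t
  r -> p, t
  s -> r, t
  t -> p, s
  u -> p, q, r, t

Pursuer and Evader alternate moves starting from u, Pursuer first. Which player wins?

Track states (vertex, player-to-move).
A0 = {(q,Pursuer), (q,Evader)}
A1: add {(p,Pursuer), (u,Pursuer)}.
(u,Pursuer) ∈ A1 ⇒ Pursuer forces the target.

Pursuer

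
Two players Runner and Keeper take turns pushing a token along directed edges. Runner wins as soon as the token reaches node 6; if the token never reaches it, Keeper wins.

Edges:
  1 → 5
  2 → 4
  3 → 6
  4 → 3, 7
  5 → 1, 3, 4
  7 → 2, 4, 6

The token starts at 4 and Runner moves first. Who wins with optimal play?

Runner

Track states (vertex, player-to-move).
A0 = {(6,Runner), (6,Keeper)}
A1: add {(3,Runner), (3,Keeper), (7,Runner)}.
A2: add {(4,Runner), (4,Keeper), (5,Runner)}.
(4,Runner) ∈ A2 ⇒ Runner forces the target.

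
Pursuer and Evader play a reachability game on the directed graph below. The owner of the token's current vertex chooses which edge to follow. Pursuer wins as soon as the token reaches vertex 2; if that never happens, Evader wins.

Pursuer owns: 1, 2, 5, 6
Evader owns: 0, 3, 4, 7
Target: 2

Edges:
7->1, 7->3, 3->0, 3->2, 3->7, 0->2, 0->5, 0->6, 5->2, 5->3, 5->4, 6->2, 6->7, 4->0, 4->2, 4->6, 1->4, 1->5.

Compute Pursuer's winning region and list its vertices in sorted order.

0, 1, 2, 4, 5, 6

A0 = {2}
A1: add {5, 6} — 5 (Pursuer) has 5→2; 6 (Pursuer) has 6→2.
A2: add {0, 1} — 0 (Evader): all of {2, 5, 6} already in; 1 (Pursuer) has 1→5.
A3: add {4} — 4 (Evader): all of {0, 2, 6} already in.
A4 = A3; e.g. 3 (Evader) can still go to 7. Fixed point.
Pursuer's winning region = {0, 1, 2, 4, 5, 6}.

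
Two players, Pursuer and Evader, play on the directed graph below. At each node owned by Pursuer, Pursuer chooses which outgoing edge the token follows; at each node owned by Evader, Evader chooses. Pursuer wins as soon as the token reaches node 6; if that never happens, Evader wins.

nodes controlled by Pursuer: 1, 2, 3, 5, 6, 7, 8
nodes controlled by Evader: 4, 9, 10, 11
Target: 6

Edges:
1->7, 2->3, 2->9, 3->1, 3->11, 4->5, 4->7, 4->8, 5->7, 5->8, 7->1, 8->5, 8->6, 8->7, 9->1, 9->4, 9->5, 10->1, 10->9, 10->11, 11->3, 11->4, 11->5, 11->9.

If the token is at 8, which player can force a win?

Pursuer

A0 = {6}
A1: add {8} — 8 (Pursuer) has 8→6.
8 ∈ A1, so Pursuer can force the target.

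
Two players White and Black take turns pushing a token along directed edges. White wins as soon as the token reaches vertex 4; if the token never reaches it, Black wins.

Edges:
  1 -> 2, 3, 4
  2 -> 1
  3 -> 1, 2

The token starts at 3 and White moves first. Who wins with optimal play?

Track states (vertex, player-to-move).
A0 = {(4,White), (4,Black)}
A1: add {(1,White)}.
A2: add {(2,Black)}.
A3: add {(3,White)}.
(3,White) ∈ A3 ⇒ White forces the target.

White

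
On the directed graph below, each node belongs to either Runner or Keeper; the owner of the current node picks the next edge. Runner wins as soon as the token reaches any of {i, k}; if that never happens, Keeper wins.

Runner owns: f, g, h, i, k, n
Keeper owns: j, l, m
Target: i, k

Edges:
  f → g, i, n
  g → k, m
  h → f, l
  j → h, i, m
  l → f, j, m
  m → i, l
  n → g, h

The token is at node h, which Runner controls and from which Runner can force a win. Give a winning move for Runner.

A0 = {i, k}
A1: add {f, g} — f (Runner) has f→i; g (Runner) has g→k.
A2: add {h, n} — h (Runner) has h→f; n (Runner) has n→g.
A3 = A2; e.g. j (Keeper) can still go to m. Fixed point.
From h, successor f is in the attractor (rank 1); the other successor l is not.

f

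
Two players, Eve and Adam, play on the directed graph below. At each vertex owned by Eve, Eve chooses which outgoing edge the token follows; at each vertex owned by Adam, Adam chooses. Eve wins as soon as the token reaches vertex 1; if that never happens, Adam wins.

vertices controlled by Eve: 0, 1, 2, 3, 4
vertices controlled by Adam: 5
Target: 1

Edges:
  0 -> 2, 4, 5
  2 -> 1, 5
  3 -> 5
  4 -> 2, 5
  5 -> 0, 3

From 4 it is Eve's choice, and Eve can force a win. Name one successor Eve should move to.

2

A0 = {1}
A1: add {2} — 2 (Eve) has 2→1.
A2: add {0, 4} — 0 (Eve) has 0→2; 4 (Eve) has 4→2.
A3 = A2; e.g. 3 (Eve) has no edge into A2. Fixed point.
From 4, successor 2 is in the attractor (rank 1); the other successor 5 is not.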